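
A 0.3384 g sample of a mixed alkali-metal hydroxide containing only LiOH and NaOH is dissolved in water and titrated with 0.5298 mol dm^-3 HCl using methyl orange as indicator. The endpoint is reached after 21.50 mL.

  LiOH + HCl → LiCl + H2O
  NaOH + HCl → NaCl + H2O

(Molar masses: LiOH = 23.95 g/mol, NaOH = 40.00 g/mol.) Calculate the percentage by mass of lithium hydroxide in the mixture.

51.69 %

n(HCl) = 0.02150 × 0.5298 = 0.01139 mol
Let x = n(LiOH), y = n(NaOH).
Titrant: 1x + 1y = 0.01139;  mass: 23.95x + 40.00y = 0.3384
Solving, x = 7.304 × 10^-3 mol, y = 4.087 × 10^-3 mol
mass of LiOH = 7.304 × 10^-3 × 23.95 = 0.1749 g
% LiOH = 0.1749 / 0.3384 × 100 = 51.69 %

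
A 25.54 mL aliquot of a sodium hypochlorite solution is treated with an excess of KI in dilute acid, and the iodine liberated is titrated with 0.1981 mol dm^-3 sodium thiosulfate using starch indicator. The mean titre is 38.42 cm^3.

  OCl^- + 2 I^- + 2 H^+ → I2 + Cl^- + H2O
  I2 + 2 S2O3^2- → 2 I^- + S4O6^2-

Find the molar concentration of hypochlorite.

n(S2O3^2-) = 0.03842 × 0.1981 = 7.611 × 10^-3 mol
n(I2) = n(S2O3^2-)/2 = 3.806 × 10^-3 mol
n(OCl^-) in the aliquot = 3.806 × 10^-3 mol (1:1 ratio)
[OCl^-] = 3.806 × 10^-3 / 0.02554 = 0.1490 mol/L

0.1490 mol/L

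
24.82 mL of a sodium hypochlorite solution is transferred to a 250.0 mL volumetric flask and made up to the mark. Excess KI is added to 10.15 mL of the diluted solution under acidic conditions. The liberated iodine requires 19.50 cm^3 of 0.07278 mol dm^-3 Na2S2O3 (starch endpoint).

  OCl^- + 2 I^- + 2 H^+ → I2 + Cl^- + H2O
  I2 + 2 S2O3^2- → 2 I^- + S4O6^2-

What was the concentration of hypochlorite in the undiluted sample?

n(S2O3^2-) = 0.01950 × 0.07278 = 1.419 × 10^-3 mol
n(I2) = n(S2O3^2-)/2 = 7.096 × 10^-4 mol
n(OCl^-) in the aliquot = 7.096 × 10^-4 mol (1:1 ratio)
[OCl^-]_dilute = 7.096 × 10^-4 / 0.01015 = 0.06991 mol/L
[OCl^-]_original = 0.06991 × 250.0/24.82 = 0.7042 mol/L

0.7042 mol/L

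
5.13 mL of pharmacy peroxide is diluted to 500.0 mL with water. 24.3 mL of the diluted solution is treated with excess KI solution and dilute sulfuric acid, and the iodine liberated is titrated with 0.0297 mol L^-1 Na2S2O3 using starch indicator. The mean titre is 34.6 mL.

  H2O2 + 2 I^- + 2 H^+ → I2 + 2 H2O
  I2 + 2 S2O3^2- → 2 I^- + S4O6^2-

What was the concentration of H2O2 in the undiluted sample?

n(S2O3^2-) = 0.0346 × 0.0297 = 1.03 × 10^-3 mol
n(I2) = n(S2O3^2-)/2 = 5.14 × 10^-4 mol
n(H2O2) in the aliquot = 5.14 × 10^-4 mol (1:1 ratio)
[H2O2]_dilute = 5.14 × 10^-4 / 0.0243 = 0.0211 mol/L
[H2O2]_original = 0.0211 × 500.0/5.13 = 2.06 mol/L

2.06 mol/L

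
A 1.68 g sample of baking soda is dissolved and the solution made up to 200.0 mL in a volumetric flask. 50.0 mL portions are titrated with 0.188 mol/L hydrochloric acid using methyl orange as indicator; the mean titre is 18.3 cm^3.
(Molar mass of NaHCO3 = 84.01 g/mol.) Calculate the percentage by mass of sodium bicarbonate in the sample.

NaHCO3 + HCl → NaCl + H2O + CO2
n(HCl) per titration = 0.0183 × 0.188 = 3.44 × 10^-3 mol
n(NaHCO3) in each aliquot = 3.44 × 10^-3 mol (1:1 ratio)
n(NaHCO3) in the whole flask = 3.44 × 10^-3 × 200.0/50.0 = 0.0138 mol
mass of NaHCO3 = 0.0138 × 84.01 = 1.16 g
% NaHCO3 = 1.16 / 1.68 × 100 = 68.8 %

68.8 %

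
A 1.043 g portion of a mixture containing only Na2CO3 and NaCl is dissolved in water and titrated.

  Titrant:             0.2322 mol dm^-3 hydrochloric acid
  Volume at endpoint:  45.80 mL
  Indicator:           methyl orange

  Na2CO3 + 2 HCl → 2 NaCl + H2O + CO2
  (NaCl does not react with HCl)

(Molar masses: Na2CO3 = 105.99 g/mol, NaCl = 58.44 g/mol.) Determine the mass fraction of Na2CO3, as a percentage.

54.04 %

n(HCl) = 0.04580 × 0.2322 = 0.01063 mol
Let x = n(Na2CO3), y = n(NaCl).
Titrant: 2x = 0.01063;  mass: 105.99x + 58.44y = 1.043
Solving, x = 5.317 × 10^-3 mol, y = 8.203 × 10^-3 mol
mass of Na2CO3 = 5.317 × 10^-3 × 105.99 = 0.5636 g
% Na2CO3 = 0.5636 / 1.043 × 100 = 54.04 %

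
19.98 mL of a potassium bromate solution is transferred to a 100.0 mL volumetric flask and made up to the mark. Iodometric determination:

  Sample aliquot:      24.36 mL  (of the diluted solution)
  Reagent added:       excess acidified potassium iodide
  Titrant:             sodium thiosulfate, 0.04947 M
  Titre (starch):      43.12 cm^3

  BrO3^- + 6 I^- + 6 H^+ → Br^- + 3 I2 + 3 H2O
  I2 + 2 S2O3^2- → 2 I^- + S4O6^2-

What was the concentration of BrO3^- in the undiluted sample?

n(S2O3^2-) = 0.04312 × 0.04947 = 2.133 × 10^-3 mol
n(I2) = n(S2O3^2-)/2 = 1.067 × 10^-3 mol
From the 1:3 ratio, n(BrO3^-) in the aliquot = 1/3 × 1.067 × 10^-3 = 3.555 × 10^-4 mol
[BrO3^-]_dilute = 3.555 × 10^-4 / 0.02436 = 0.01459 mol/L
[BrO3^-]_original = 0.01459 × 100.0/19.98 = 0.07305 mol/L

0.07305 M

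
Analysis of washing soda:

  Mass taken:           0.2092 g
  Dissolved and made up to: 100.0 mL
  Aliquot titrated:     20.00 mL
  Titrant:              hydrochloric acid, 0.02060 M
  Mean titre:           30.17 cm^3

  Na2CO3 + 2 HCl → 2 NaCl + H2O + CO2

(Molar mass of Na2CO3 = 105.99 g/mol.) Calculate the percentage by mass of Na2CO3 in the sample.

n(HCl) per titration = 0.03017 × 0.02060 = 6.215 × 10^-4 mol
From the 1:2 ratio, n(Na2CO3) in each aliquot = 1/2 × 6.215 × 10^-4 = 3.108 × 10^-4 mol
n(Na2CO3) in the whole flask = 3.108 × 10^-4 × 100.0/20.00 = 1.554 × 10^-3 mol
mass of Na2CO3 = 1.554 × 10^-3 × 105.99 = 0.1647 g
% Na2CO3 = 0.1647 / 0.2092 × 100 = 78.72 %

78.72 %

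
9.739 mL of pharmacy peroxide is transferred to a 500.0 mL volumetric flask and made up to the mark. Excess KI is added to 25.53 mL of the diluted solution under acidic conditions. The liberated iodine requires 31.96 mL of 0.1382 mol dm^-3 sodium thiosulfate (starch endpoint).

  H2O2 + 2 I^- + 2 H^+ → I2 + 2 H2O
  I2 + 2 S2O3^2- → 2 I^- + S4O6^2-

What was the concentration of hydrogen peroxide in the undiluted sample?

n(S2O3^2-) = 0.03196 × 0.1382 = 4.417 × 10^-3 mol
n(I2) = n(S2O3^2-)/2 = 2.208 × 10^-3 mol
n(H2O2) in the aliquot = 2.208 × 10^-3 mol (1:1 ratio)
[H2O2]_dilute = 2.208 × 10^-3 / 0.02553 = 0.08650 mol/L
[H2O2]_original = 0.08650 × 500.0/9.739 = 4.441 mol/L

4.441 mol/L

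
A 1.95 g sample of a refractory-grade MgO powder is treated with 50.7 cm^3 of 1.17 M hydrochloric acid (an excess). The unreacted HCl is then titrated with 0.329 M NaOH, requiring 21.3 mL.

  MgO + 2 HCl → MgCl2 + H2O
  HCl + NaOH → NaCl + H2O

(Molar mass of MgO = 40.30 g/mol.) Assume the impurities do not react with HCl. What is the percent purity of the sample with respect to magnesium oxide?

54.1 %

n(HCl) added = 0.0507 × 1.17 = 0.0593 mol
n(NaOH) used in back-titration = 0.0213 × 0.329 = 7.01 × 10^-3 mol
n(HCl) left over = 7.01 × 10^-3 mol (1:1 ratio)
n(HCl) consumed by analyte = 0.0593 − 7.01 × 10^-3 = 0.0523 mol
From the 1:2 ratio, n(MgO) = 1/2 × 0.0523 = 0.0262 mol
mass of MgO = 0.0262 × 40.30 = 1.05 g
% MgO = 1.05 / 1.95 × 100 = 54.1 %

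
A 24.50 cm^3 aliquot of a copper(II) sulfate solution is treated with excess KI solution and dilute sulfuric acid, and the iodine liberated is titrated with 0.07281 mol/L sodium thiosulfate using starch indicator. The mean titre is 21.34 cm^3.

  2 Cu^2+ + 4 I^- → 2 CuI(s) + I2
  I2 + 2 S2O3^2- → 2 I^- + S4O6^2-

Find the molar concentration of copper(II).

0.06342 mol/L

n(S2O3^2-) = 0.02134 × 0.07281 = 1.554 × 10^-3 mol
n(I2) = n(S2O3^2-)/2 = 7.769 × 10^-4 mol
From the 2:1 ratio, n(Cu2+) in the aliquot = 2/1 × 7.769 × 10^-4 = 1.554 × 10^-3 mol
[Cu2+] = 1.554 × 10^-3 / 0.02450 = 0.06342 mol/L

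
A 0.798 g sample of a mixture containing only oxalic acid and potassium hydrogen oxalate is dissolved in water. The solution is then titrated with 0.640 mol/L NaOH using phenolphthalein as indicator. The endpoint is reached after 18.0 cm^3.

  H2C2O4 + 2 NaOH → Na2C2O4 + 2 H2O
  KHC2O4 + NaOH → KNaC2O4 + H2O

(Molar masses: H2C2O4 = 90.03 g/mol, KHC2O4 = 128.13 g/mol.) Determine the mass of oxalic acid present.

0.367 g

n(NaOH) = 0.0180 × 0.640 = 0.0115 mol
Let x = n(H2C2O4), y = n(KHC2O4).
Titrant: 2x + 1y = 0.0115;  mass: 90.03x + 128.13y = 0.798
Solving, x = 4.08 × 10^-3 mol, y = 3.36 × 10^-3 mol
mass of H2C2O4 = 4.08 × 10^-3 × 90.03 = 0.367 g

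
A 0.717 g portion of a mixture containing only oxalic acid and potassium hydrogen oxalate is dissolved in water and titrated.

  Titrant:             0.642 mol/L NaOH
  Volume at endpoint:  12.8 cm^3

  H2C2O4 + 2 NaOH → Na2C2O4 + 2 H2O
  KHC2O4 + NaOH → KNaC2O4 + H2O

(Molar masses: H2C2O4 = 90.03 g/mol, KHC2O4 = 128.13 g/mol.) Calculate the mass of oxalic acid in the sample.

n(NaOH) = 0.0128 × 0.642 = 8.22 × 10^-3 mol
Let x = n(H2C2O4), y = n(KHC2O4).
Titrant: 2x + 1y = 8.22 × 10^-3;  mass: 90.03x + 128.13y = 0.717
Solving, x = 2.02 × 10^-3 mol, y = 4.18 × 10^-3 mol
mass of H2C2O4 = 2.02 × 10^-3 × 90.03 = 0.182 g

0.182 g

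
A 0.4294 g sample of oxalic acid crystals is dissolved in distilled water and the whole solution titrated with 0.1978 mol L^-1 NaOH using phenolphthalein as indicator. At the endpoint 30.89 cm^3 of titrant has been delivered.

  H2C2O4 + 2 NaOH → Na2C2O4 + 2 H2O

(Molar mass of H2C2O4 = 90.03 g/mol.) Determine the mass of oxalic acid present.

0.2750 g

n(NaOH) = 0.03089 L × 0.1978 mol/L = 6.110 × 10^-3 mol
From the 1:2 ratio, n(H2C2O4) = 1/2 × 6.110 × 10^-3 = 3.055 × 10^-3 mol
mass of H2C2O4 = 3.055 × 10^-3 × 90.03 g/mol = 0.2750 g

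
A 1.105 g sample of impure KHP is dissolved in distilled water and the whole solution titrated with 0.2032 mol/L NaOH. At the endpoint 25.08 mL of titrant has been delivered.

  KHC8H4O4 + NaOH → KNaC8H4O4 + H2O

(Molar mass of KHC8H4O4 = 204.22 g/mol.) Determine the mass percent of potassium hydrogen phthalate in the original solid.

n(NaOH) = 0.02508 L × 0.2032 mol/L = 5.096 × 10^-3 mol
n(KHC8H4O4) = 5.096 × 10^-3 mol (1:1 ratio)
mass of KHC8H4O4 = 5.096 × 10^-3 × 204.22 g/mol = 1.041 g
% KHC8H4O4 = 1.041 / 1.105 × 100 = 94.19 %

94.19 %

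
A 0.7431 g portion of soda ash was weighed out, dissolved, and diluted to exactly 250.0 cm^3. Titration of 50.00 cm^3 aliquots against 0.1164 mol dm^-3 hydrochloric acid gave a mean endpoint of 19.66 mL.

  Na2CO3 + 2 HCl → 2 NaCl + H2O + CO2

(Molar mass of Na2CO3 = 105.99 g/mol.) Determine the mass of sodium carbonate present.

n(HCl) per titration = 0.01966 × 0.1164 = 2.288 × 10^-3 mol
From the 1:2 ratio, n(Na2CO3) in each aliquot = 1/2 × 2.288 × 10^-3 = 1.144 × 10^-3 mol
n(Na2CO3) in the whole flask = 1.144 × 10^-3 × 250.0/50.00 = 5.721 × 10^-3 mol
mass of Na2CO3 = 5.721 × 10^-3 × 105.99 = 0.6064 g

0.6064 g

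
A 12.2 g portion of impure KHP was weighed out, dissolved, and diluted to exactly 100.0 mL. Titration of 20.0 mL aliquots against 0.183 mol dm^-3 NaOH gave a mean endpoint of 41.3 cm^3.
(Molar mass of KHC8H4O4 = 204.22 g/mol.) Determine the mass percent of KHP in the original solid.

63.3 %

KHC8H4O4 + NaOH → KNaC8H4O4 + H2O
n(NaOH) per titration = 0.0413 × 0.183 = 7.56 × 10^-3 mol
n(KHC8H4O4) in each aliquot = 7.56 × 10^-3 mol (1:1 ratio)
n(KHC8H4O4) in the whole flask = 7.56 × 10^-3 × 100.0/20.0 = 0.0378 mol
mass of KHC8H4O4 = 0.0378 × 204.22 = 7.72 g
% KHC8H4O4 = 7.72 / 12.2 × 100 = 63.3 %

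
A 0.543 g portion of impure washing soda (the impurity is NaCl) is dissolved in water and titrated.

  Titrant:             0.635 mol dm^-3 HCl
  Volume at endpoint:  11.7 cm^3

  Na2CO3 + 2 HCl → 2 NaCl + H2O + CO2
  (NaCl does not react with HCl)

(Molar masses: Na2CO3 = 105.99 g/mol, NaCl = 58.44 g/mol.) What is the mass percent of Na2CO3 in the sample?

72.5 %

n(HCl) = 0.0117 × 0.635 = 7.43 × 10^-3 mol
Let x = n(Na2CO3), y = n(NaCl).
Titrant: 2x = 7.43 × 10^-3;  mass: 105.99x + 58.44y = 0.543
Solving, x = 3.71 × 10^-3 mol, y = 2.55 × 10^-3 mol
mass of Na2CO3 = 3.71 × 10^-3 × 105.99 = 0.394 g
% Na2CO3 = 0.394 / 0.543 × 100 = 72.5 %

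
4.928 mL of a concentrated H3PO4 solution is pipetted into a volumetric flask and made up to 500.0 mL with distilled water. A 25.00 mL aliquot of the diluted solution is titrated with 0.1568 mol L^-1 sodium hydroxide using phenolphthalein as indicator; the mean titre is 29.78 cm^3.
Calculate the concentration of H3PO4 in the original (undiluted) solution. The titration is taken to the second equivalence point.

9.475 mol/L

H3PO4 + 2 NaOH → Na2HPO4 + 2 H2O
n(NaOH) = 0.02978 × 0.1568 = 4.670 × 10^-3 mol
From the 1:2 ratio, n(H3PO4) in the aliquot = 1/2 × 4.670 × 10^-3 = 2.335 × 10^-3 mol
[H3PO4]_dilute = 2.335 × 10^-3 / 0.02500 = 0.09339 mol/L
Dilution factor = 500.0 / 4.928 = 101.5
[H3PO4]_stock = 0.09339 × 101.5 = 9.475 mol/L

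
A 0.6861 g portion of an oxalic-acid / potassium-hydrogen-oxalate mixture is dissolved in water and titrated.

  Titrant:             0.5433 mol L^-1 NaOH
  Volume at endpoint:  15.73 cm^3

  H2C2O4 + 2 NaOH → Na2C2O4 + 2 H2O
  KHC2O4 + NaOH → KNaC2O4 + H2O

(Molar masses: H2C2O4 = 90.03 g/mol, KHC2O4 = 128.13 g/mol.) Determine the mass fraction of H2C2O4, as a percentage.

32.28 %

n(NaOH) = 0.01573 × 0.5433 = 8.546 × 10^-3 mol
Let x = n(H2C2O4), y = n(KHC2O4).
Titrant: 2x + 1y = 8.546 × 10^-3;  mass: 90.03x + 128.13y = 0.6861
Solving, x = 2.460 × 10^-3 mol, y = 3.626 × 10^-3 mol
mass of H2C2O4 = 2.460 × 10^-3 × 90.03 = 0.2215 g
% H2C2O4 = 0.2215 / 0.6861 × 100 = 32.28 %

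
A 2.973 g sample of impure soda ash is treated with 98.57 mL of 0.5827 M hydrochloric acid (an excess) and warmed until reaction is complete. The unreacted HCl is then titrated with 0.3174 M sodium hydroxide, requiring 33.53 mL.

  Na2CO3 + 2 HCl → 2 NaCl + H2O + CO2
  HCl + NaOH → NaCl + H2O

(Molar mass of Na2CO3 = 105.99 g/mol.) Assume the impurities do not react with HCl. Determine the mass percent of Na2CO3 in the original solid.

n(HCl) added = 0.09857 × 0.5827 = 0.05744 mol
n(NaOH) used in back-titration = 0.03353 × 0.3174 = 0.01064 mol
n(HCl) left over = 0.01064 mol (1:1 ratio)
n(HCl) consumed by analyte = 0.05744 − 0.01064 = 0.04679 mol
From the 1:2 ratio, n(Na2CO3) = 1/2 × 0.04679 = 0.02340 mol
mass of Na2CO3 = 0.02340 × 105.99 = 2.480 g
% Na2CO3 = 2.480 / 2.973 × 100 = 83.41 %

83.41 %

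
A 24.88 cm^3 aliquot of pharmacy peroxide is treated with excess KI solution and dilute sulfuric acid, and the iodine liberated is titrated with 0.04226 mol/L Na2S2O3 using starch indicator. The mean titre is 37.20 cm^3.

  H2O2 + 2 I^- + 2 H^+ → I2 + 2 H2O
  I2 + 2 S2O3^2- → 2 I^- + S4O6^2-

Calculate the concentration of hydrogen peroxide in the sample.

n(S2O3^2-) = 0.03720 × 0.04226 = 1.572 × 10^-3 mol
n(I2) = n(S2O3^2-)/2 = 7.860 × 10^-4 mol
n(H2O2) in the aliquot = 7.860 × 10^-4 mol (1:1 ratio)
[H2O2] = 7.860 × 10^-4 / 0.02488 = 0.03159 mol/L

0.03159 mol/L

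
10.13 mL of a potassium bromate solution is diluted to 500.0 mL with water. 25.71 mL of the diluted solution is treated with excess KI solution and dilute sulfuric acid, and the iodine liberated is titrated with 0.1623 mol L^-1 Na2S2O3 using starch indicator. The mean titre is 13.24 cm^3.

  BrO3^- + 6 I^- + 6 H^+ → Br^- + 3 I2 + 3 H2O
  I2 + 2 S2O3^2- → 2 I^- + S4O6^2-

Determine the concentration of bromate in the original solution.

n(S2O3^2-) = 0.01324 × 0.1623 = 2.149 × 10^-3 mol
n(I2) = n(S2O3^2-)/2 = 1.074 × 10^-3 mol
From the 1:3 ratio, n(BrO3^-) in the aliquot = 1/3 × 1.074 × 10^-3 = 3.581 × 10^-4 mol
[BrO3^-]_dilute = 3.581 × 10^-4 / 0.02571 = 0.01393 mol/L
[BrO3^-]_original = 0.01393 × 500.0/10.13 = 0.6876 mol/L

0.6876 mol/L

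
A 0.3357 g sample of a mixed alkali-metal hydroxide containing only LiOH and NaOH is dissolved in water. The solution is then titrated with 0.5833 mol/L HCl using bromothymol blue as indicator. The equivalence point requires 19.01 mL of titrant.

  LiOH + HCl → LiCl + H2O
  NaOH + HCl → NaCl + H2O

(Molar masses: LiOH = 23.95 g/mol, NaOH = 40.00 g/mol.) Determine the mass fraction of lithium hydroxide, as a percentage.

47.94 %

n(HCl) = 0.01901 × 0.5833 = 0.01109 mol
Let x = n(LiOH), y = n(NaOH).
Titrant: 1x + 1y = 0.01109;  mass: 23.95x + 40.00y = 0.3357
Solving, x = 6.719 × 10^-3 mol, y = 4.369 × 10^-3 mol
mass of LiOH = 6.719 × 10^-3 × 23.95 = 0.1609 g
% LiOH = 0.1609 / 0.3357 × 100 = 47.94 %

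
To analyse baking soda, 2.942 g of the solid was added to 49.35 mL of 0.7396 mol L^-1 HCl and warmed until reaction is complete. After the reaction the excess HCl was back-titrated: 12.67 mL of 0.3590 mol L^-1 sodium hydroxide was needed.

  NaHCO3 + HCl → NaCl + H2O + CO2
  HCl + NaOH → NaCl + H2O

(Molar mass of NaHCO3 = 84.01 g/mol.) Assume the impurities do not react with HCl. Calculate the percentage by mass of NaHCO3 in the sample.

n(HCl) added = 0.04935 × 0.7396 = 0.03650 mol
n(NaOH) used in back-titration = 0.01267 × 0.3590 = 4.549 × 10^-3 mol
n(HCl) left over = 4.549 × 10^-3 mol (1:1 ratio)
n(HCl) consumed by analyte = 0.03650 − 4.549 × 10^-3 = 0.03195 mol
n(NaHCO3) = 0.03195 mol (1:1 ratio)
mass of NaHCO3 = 0.03195 × 84.01 = 2.684 g
% NaHCO3 = 2.684 / 2.942 × 100 = 91.24 %

91.24 %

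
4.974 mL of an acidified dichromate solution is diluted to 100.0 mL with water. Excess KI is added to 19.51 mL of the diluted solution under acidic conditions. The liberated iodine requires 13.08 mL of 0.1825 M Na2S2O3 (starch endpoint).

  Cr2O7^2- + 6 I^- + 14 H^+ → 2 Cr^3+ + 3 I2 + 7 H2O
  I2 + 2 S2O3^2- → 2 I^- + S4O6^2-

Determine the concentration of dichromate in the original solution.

n(S2O3^2-) = 0.01308 × 0.1825 = 2.387 × 10^-3 mol
n(I2) = n(S2O3^2-)/2 = 1.194 × 10^-3 mol
From the 1:3 ratio, n(Cr2O7^2-) in the aliquot = 1/3 × 1.194 × 10^-3 = 3.978 × 10^-4 mol
[Cr2O7^2-]_dilute = 3.978 × 10^-4 / 0.01951 = 0.02039 mol/L
[Cr2O7^2-]_original = 0.02039 × 100.0/4.974 = 0.4100 mol/L

0.4100 M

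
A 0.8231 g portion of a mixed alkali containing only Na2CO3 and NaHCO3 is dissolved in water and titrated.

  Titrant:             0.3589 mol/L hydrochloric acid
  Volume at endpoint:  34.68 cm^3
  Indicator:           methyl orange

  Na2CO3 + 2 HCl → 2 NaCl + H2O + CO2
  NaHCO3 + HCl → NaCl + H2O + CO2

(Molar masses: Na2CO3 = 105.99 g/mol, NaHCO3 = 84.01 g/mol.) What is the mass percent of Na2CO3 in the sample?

n(HCl) = 0.03468 × 0.3589 = 0.01245 mol
Let x = n(Na2CO3), y = n(NaHCO3).
Titrant: 2x + 1y = 0.01245;  mass: 105.99x + 84.01y = 0.8231
Solving, x = 3.588 × 10^-3 mol, y = 5.271 × 10^-3 mol
mass of Na2CO3 = 3.588 × 10^-3 × 105.99 = 0.3803 g
% Na2CO3 = 0.3803 / 0.8231 × 100 = 46.20 %

46.20 %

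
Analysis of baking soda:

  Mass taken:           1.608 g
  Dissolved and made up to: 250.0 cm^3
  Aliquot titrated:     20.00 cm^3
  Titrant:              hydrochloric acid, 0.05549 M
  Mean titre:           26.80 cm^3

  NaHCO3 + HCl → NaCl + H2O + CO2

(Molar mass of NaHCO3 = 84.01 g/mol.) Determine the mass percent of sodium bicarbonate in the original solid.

97.12 %

n(HCl) per titration = 0.02680 × 0.05549 = 1.487 × 10^-3 mol
n(NaHCO3) in each aliquot = 1.487 × 10^-3 mol (1:1 ratio)
n(NaHCO3) in the whole flask = 1.487 × 10^-3 × 250.0/20.00 = 0.01859 mol
mass of NaHCO3 = 0.01859 × 84.01 = 1.562 g
% NaHCO3 = 1.562 / 1.608 × 100 = 97.12 %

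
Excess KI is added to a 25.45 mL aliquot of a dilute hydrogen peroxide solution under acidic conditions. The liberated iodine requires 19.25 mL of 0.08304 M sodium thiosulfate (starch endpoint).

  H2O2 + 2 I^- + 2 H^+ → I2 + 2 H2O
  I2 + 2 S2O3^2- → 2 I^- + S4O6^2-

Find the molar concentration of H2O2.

0.03141 M

n(S2O3^2-) = 0.01925 × 0.08304 = 1.599 × 10^-3 mol
n(I2) = n(S2O3^2-)/2 = 7.993 × 10^-4 mol
n(H2O2) in the aliquot = 7.993 × 10^-4 mol (1:1 ratio)
[H2O2] = 7.993 × 10^-4 / 0.02545 = 0.03141 mol/L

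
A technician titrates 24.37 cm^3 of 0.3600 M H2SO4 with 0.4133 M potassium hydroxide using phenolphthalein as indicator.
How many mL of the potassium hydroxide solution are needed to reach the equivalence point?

42.45 mL

H2SO4 + 2 KOH → K2SO4 + 2 H2O
n(H2SO4) = 0.02437 L × 0.3600 mol/L = 8.773 × 10^-3 mol
From the 2:1 stoichiometry, n(KOH) = 2/1 × 8.773 × 10^-3 = 0.01755 mol
V(KOH) = 0.01755 mol / 0.4133 mol/L = 0.04245 L = 42.45 mL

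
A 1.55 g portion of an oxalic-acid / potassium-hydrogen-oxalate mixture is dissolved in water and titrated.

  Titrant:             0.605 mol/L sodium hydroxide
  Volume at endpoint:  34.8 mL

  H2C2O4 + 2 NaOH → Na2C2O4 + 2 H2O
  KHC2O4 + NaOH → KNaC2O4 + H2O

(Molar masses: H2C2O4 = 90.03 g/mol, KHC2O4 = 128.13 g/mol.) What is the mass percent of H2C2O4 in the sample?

n(NaOH) = 0.0348 × 0.605 = 0.0211 mol
Let x = n(H2C2O4), y = n(KHC2O4).
Titrant: 2x + 1y = 0.0211;  mass: 90.03x + 128.13y = 1.55
Solving, x = 6.90 × 10^-3 mol, y = 7.25 × 10^-3 mol
mass of H2C2O4 = 6.90 × 10^-3 × 90.03 = 0.622 g
% H2C2O4 = 0.622 / 1.55 × 100 = 40.1 %

40.1 %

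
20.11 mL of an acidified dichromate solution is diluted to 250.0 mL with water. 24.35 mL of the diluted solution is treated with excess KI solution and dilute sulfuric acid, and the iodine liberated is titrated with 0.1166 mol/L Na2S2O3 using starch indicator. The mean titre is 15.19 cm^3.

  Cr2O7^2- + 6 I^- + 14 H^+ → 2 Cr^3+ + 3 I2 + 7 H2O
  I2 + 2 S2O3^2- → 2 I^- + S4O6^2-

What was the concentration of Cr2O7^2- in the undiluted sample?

n(S2O3^2-) = 0.01519 × 0.1166 = 1.771 × 10^-3 mol
n(I2) = n(S2O3^2-)/2 = 8.856 × 10^-4 mol
From the 1:3 ratio, n(Cr2O7^2-) in the aliquot = 1/3 × 8.856 × 10^-4 = 2.952 × 10^-4 mol
[Cr2O7^2-]_dilute = 2.952 × 10^-4 / 0.02435 = 0.01212 mol/L
[Cr2O7^2-]_original = 0.01212 × 250.0/20.11 = 0.1507 mol/L

0.1507 mol/L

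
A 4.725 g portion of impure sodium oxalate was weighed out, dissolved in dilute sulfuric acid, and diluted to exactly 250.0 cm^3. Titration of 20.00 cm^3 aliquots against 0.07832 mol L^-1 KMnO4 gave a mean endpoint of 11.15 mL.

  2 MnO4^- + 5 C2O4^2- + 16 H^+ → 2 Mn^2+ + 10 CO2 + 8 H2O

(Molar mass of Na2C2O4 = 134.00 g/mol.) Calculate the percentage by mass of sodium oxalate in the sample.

n(KMnO4) per titration = 0.01115 × 0.07832 = 8.733 × 10^-4 mol
From the 5:2 ratio, n(Na2C2O4) in each aliquot = 5/2 × 8.733 × 10^-4 = 2.183 × 10^-3 mol
n(Na2C2O4) in the whole flask = 2.183 × 10^-3 × 250.0/20.00 = 0.02729 mol
mass of Na2C2O4 = 0.02729 × 134.00 = 3.657 g
% Na2C2O4 = 3.657 / 4.725 × 100 = 77.39 %

77.39 %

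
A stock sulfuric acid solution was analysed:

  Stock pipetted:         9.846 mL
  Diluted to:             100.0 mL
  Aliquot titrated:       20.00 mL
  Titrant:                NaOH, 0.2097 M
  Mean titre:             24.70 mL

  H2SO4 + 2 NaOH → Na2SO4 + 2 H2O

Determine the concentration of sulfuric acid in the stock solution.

n(NaOH) = 0.02470 × 0.2097 = 5.180 × 10^-3 mol
From the 1:2 ratio, n(H2SO4) in the aliquot = 1/2 × 5.180 × 10^-3 = 2.590 × 10^-3 mol
[H2SO4]_dilute = 2.590 × 10^-3 / 0.02000 = 0.1295 mol/L
Dilution factor = 100.0 / 9.846 = 10.16
[H2SO4]_stock = 0.1295 × 10.16 = 1.315 mol/L

1.315 M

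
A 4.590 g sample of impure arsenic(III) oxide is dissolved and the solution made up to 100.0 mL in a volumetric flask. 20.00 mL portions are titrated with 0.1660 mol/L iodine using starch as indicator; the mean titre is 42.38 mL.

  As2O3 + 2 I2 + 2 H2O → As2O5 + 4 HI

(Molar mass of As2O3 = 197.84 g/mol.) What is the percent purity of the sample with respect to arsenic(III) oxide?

75.81 %

n(I2) per titration = 0.04238 × 0.1660 = 7.035 × 10^-3 mol
From the 1:2 ratio, n(As2O3) in each aliquot = 1/2 × 7.035 × 10^-3 = 3.518 × 10^-3 mol
n(As2O3) in the whole flask = 3.518 × 10^-3 × 100.0/20.00 = 0.01759 mol
mass of As2O3 = 0.01759 × 197.84 = 3.480 g
% As2O3 = 3.480 / 4.590 × 100 = 75.81 %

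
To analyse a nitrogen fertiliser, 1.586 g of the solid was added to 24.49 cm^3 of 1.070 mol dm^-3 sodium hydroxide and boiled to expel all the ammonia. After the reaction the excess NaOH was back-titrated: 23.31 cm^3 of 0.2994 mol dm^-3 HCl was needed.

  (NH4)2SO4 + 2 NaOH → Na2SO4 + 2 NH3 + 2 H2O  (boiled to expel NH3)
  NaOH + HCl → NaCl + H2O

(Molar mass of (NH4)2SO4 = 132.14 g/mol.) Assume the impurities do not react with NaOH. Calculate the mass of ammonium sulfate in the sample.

n(NaOH) added = 0.02449 × 1.070 = 0.02620 mol
n(HCl) used in back-titration = 0.02331 × 0.2994 = 6.979 × 10^-3 mol
n(NaOH) left over = 6.979 × 10^-3 mol (1:1 ratio)
n(NaOH) consumed by analyte = 0.02620 − 6.979 × 10^-3 = 0.01923 mol
From the 1:2 ratio, n((NH4)2SO4) = 1/2 × 0.01923 = 9.613 × 10^-3 mol
mass of (NH4)2SO4 = 9.613 × 10^-3 × 132.14 = 1.270 g

1.270 g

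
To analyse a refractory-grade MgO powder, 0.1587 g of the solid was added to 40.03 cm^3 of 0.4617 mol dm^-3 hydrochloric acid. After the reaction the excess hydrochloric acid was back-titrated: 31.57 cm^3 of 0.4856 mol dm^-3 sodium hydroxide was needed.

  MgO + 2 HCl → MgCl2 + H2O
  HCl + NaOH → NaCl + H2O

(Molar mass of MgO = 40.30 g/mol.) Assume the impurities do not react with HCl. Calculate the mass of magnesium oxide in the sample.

0.06350 g

n(HCl) added = 0.04003 × 0.4617 = 0.01848 mol
n(NaOH) used in back-titration = 0.03157 × 0.4856 = 0.01533 mol
n(HCl) left over = 0.01533 mol (1:1 ratio)
n(HCl) consumed by analyte = 0.01848 − 0.01533 = 3.151 × 10^-3 mol
From the 1:2 ratio, n(MgO) = 1/2 × 3.151 × 10^-3 = 1.576 × 10^-3 mol
mass of MgO = 1.576 × 10^-3 × 40.30 = 0.06350 g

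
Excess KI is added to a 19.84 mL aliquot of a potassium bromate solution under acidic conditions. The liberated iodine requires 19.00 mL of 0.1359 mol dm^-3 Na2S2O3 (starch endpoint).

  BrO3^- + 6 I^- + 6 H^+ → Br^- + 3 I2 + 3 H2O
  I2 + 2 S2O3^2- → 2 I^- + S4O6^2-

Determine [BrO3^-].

n(S2O3^2-) = 0.01900 × 0.1359 = 2.582 × 10^-3 mol
n(I2) = n(S2O3^2-)/2 = 1.291 × 10^-3 mol
From the 1:3 ratio, n(BrO3^-) in the aliquot = 1/3 × 1.291 × 10^-3 = 4.303 × 10^-4 mol
[BrO3^-] = 4.303 × 10^-4 / 0.01984 = 0.02169 mol/L

0.02169 mol/L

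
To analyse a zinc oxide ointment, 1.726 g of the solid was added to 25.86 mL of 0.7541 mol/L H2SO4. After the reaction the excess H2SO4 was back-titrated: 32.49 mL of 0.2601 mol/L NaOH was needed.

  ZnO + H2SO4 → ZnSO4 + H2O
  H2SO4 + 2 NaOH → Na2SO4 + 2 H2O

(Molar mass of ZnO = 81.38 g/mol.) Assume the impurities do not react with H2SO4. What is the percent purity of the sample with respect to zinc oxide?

72.02 %

n(H2SO4) added = 0.02586 × 0.7541 = 0.01950 mol
n(NaOH) used in back-titration = 0.03249 × 0.2601 = 8.451 × 10^-3 mol
From the 1:2 ratio, n(H2SO4) left over = 1/2 × 8.451 × 10^-3 = 4.225 × 10^-3 mol
n(H2SO4) consumed by analyte = 0.01950 − 4.225 × 10^-3 = 0.01528 mol
n(ZnO) = 0.01528 mol (1:1 ratio)
mass of ZnO = 0.01528 × 81.38 = 1.243 g
% ZnO = 1.243 / 1.726 × 100 = 72.02 %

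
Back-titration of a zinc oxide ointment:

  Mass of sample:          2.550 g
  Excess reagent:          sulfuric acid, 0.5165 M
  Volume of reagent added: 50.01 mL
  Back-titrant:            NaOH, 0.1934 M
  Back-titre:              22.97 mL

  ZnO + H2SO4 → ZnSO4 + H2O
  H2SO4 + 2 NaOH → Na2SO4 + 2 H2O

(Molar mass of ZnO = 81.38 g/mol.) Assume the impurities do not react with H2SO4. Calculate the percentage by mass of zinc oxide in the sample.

n(H2SO4) added = 0.05001 × 0.5165 = 0.02583 mol
n(NaOH) used in back-titration = 0.02297 × 0.1934 = 4.442 × 10^-3 mol
From the 1:2 ratio, n(H2SO4) left over = 1/2 × 4.442 × 10^-3 = 2.221 × 10^-3 mol
n(H2SO4) consumed by analyte = 0.02583 − 2.221 × 10^-3 = 0.02361 mol
n(ZnO) = 0.02361 mol (1:1 ratio)
mass of ZnO = 0.02361 × 81.38 = 1.921 g
% ZnO = 1.921 / 2.550 × 100 = 75.35 %

75.35 %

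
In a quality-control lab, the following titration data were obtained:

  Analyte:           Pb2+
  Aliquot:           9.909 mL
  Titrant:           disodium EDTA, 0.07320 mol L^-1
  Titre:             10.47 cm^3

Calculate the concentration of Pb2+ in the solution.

0.07734 mol/L

Pb^2+ + EDTA^4- → [Pb(EDTA)]^2-
n(EDTA) = 0.01047 L × 0.07320 mol/L = 7.664 × 10^-4 mol
n(Pb2+) = 7.664 × 10^-4 mol (1:1 mole ratio)
[Pb2+] = 7.664 × 10^-4 mol / 0.009909 L = 0.07734 mol/L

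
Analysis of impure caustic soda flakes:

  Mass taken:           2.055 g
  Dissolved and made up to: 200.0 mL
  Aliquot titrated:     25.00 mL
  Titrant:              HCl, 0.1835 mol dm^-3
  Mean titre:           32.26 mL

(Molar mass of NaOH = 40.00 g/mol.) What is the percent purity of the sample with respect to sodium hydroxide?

NaOH + HCl → NaCl + H2O
n(HCl) per titration = 0.03226 × 0.1835 = 5.920 × 10^-3 mol
n(NaOH) in each aliquot = 5.920 × 10^-3 mol (1:1 ratio)
n(NaOH) in the whole flask = 5.920 × 10^-3 × 200.0/25.00 = 0.04736 mol
mass of NaOH = 0.04736 × 40.00 = 1.894 g
% NaOH = 1.894 / 2.055 × 100 = 92.18 %

92.18 %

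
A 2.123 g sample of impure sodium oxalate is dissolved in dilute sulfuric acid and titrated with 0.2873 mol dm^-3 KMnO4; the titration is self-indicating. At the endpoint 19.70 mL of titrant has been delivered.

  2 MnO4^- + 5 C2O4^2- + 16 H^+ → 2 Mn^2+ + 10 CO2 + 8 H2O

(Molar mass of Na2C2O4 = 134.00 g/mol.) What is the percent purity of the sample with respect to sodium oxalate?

n(KMnO4) = 0.01970 L × 0.2873 mol/L = 5.660 × 10^-3 mol
From the 5:2 ratio, n(Na2C2O4) = 5/2 × 5.660 × 10^-3 = 0.01415 mol
mass of Na2C2O4 = 0.01415 × 134.00 g/mol = 1.896 g
% Na2C2O4 = 1.896 / 2.123 × 100 = 89.31 %

89.31 %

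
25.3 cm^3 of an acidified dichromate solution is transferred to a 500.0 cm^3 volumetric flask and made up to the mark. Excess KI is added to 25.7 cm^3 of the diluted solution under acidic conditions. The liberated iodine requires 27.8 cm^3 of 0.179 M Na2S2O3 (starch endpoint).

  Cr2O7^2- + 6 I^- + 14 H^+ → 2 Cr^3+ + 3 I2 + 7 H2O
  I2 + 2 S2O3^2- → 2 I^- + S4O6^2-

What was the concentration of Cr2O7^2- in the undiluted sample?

n(S2O3^2-) = 0.0278 × 0.179 = 4.98 × 10^-3 mol
n(I2) = n(S2O3^2-)/2 = 2.49 × 10^-3 mol
From the 1:3 ratio, n(Cr2O7^2-) in the aliquot = 1/3 × 2.49 × 10^-3 = 8.29 × 10^-4 mol
[Cr2O7^2-]_dilute = 8.29 × 10^-4 / 0.0257 = 0.0323 mol/L
[Cr2O7^2-]_original = 0.0323 × 500.0/25.3 = 0.638 mol/L

0.638 M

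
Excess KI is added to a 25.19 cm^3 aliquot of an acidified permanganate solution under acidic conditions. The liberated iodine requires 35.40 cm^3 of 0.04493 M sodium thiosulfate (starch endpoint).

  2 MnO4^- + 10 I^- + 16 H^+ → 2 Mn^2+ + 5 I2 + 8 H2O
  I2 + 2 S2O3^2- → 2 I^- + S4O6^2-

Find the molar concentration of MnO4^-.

n(S2O3^2-) = 0.03540 × 0.04493 = 1.591 × 10^-3 mol
n(I2) = n(S2O3^2-)/2 = 7.953 × 10^-4 mol
From the 2:5 ratio, n(MnO4^-) in the aliquot = 2/5 × 7.953 × 10^-4 = 3.181 × 10^-4 mol
[MnO4^-] = 3.181 × 10^-4 / 0.02519 = 0.01263 mol/L

0.01263 M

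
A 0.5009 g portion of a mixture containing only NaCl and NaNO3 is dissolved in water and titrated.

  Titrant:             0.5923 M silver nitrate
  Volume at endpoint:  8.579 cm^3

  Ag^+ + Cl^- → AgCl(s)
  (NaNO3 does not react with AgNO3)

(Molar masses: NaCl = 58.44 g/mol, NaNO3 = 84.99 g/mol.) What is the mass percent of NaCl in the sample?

59.28 %

n(AgNO3) = 0.008579 × 0.5923 = 5.081 × 10^-3 mol
Let x = n(NaCl), y = n(NaNO3).
Titrant: 1x = 5.081 × 10^-3;  mass: 58.44x + 84.99y = 0.5009
Solving, x = 5.081 × 10^-3 mol, y = 2.400 × 10^-3 mol
mass of NaCl = 5.081 × 10^-3 × 58.44 = 0.2970 g
% NaCl = 0.2970 / 0.5009 × 100 = 59.28 %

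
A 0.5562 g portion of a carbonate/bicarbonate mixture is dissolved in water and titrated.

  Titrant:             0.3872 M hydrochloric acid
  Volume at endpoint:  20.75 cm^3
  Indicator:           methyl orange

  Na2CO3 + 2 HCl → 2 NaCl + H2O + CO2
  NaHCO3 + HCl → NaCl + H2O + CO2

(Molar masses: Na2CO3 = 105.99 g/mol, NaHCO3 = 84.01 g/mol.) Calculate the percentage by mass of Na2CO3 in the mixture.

n(HCl) = 0.02075 × 0.3872 = 8.034 × 10^-3 mol
Let x = n(Na2CO3), y = n(NaHCO3).
Titrant: 2x + 1y = 8.034 × 10^-3;  mass: 105.99x + 84.01y = 0.5562
Solving, x = 1.915 × 10^-3 mol, y = 4.205 × 10^-3 mol
mass of Na2CO3 = 1.915 × 10^-3 × 105.99 = 0.2029 g
% Na2CO3 = 0.2029 / 0.5562 × 100 = 36.49 %

36.49 %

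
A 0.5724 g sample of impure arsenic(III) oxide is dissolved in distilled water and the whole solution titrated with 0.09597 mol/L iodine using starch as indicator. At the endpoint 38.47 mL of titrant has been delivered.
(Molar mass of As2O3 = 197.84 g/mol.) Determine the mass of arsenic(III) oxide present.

0.3652 g

As2O3 + 2 I2 + 2 H2O → As2O5 + 4 HI
n(I2) = 0.03847 L × 0.09597 mol/L = 3.692 × 10^-3 mol
From the 1:2 ratio, n(As2O3) = 1/2 × 3.692 × 10^-3 = 1.846 × 10^-3 mol
mass of As2O3 = 1.846 × 10^-3 × 197.84 g/mol = 0.3652 g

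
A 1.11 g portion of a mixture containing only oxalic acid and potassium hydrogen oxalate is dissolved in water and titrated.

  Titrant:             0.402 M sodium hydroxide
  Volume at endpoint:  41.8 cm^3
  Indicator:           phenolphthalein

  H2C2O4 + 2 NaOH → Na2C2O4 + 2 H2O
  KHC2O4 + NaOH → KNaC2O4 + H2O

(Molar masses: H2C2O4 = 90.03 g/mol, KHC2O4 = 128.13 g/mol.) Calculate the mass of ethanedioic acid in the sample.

n(NaOH) = 0.0418 × 0.402 = 0.0168 mol
Let x = n(H2C2O4), y = n(KHC2O4).
Titrant: 2x + 1y = 0.0168;  mass: 90.03x + 128.13y = 1.11
Solving, x = 6.27 × 10^-3 mol, y = 4.25 × 10^-3 mol
mass of H2C2O4 = 6.27 × 10^-3 × 90.03 = 0.565 g

0.565 g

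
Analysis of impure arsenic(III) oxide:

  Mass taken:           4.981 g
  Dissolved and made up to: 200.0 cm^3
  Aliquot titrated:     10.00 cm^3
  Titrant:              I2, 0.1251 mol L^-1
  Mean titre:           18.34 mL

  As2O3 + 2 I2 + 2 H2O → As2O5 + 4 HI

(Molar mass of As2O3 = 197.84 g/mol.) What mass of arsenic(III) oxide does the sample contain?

4.539 g

n(I2) per titration = 0.01834 × 0.1251 = 2.294 × 10^-3 mol
From the 1:2 ratio, n(As2O3) in each aliquot = 1/2 × 2.294 × 10^-3 = 1.147 × 10^-3 mol
n(As2O3) in the whole flask = 1.147 × 10^-3 × 200.0/10.00 = 0.02294 mol
mass of As2O3 = 0.02294 × 197.84 = 4.539 g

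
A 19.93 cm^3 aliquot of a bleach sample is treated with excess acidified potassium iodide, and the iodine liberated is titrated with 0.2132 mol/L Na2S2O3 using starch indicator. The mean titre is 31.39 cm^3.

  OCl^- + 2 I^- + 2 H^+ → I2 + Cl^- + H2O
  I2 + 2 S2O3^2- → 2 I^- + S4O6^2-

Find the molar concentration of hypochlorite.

n(S2O3^2-) = 0.03139 × 0.2132 = 6.692 × 10^-3 mol
n(I2) = n(S2O3^2-)/2 = 3.346 × 10^-3 mol
n(OCl^-) in the aliquot = 3.346 × 10^-3 mol (1:1 ratio)
[OCl^-] = 3.346 × 10^-3 / 0.01993 = 0.1679 mol/L

0.1679 mol/L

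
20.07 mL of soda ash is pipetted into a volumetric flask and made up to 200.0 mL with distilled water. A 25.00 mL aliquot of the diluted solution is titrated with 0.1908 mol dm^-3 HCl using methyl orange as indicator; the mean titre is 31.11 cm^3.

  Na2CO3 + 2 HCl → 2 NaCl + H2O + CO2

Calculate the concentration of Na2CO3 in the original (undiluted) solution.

1.183 mol/L

n(HCl) = 0.03111 × 0.1908 = 5.936 × 10^-3 mol
From the 1:2 ratio, n(Na2CO3) in the aliquot = 1/2 × 5.936 × 10^-3 = 2.968 × 10^-3 mol
[Na2CO3]_dilute = 2.968 × 10^-3 / 0.02500 = 0.1187 mol/L
Dilution factor = 200.0 / 20.07 = 9.965
[Na2CO3]_stock = 0.1187 × 9.965 = 1.183 mol/L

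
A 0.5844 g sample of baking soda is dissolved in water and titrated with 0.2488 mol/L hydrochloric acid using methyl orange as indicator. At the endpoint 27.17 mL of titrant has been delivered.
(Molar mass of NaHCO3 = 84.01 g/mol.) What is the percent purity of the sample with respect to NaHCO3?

97.18 %

NaHCO3 + HCl → NaCl + H2O + CO2
n(HCl) = 0.02717 L × 0.2488 mol/L = 6.760 × 10^-3 mol
n(NaHCO3) = 6.760 × 10^-3 mol (1:1 ratio)
mass of NaHCO3 = 6.760 × 10^-3 × 84.01 g/mol = 0.5679 g
% NaHCO3 = 0.5679 / 0.5844 × 100 = 97.18 %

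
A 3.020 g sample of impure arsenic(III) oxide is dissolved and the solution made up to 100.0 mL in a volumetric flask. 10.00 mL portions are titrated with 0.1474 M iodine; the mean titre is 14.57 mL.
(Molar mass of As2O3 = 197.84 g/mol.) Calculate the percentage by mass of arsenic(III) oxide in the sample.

As2O3 + 2 I2 + 2 H2O → As2O5 + 4 HI
n(I2) per titration = 0.01457 × 0.1474 = 2.148 × 10^-3 mol
From the 1:2 ratio, n(As2O3) in each aliquot = 1/2 × 2.148 × 10^-3 = 1.074 × 10^-3 mol
n(As2O3) in the whole flask = 1.074 × 10^-3 × 100.0/10.00 = 0.01074 mol
mass of As2O3 = 0.01074 × 197.84 = 2.124 g
% As2O3 = 2.124 / 3.020 × 100 = 70.35 %

70.35 %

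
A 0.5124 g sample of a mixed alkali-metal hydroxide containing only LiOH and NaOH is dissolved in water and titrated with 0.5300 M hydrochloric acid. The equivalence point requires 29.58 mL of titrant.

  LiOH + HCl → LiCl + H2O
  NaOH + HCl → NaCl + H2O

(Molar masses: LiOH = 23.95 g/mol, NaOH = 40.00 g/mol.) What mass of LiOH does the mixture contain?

0.1712 g

n(HCl) = 0.02958 × 0.5300 = 0.01568 mol
Let x = n(LiOH), y = n(NaOH).
Titrant: 1x + 1y = 0.01568;  mass: 23.95x + 40.00y = 0.5124
Solving, x = 7.146 × 10^-3 mol, y = 8.531 × 10^-3 mol
mass of LiOH = 7.146 × 10^-3 × 23.95 = 0.1712 g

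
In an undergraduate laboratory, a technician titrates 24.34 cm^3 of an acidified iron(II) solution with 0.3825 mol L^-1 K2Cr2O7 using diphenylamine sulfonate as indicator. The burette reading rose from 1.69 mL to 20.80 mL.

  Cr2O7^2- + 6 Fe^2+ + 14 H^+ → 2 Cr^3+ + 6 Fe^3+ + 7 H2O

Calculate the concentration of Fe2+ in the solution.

n(K2Cr2O7) = 0.01911 L × 0.3825 mol/L = 7.310 × 10^-3 mol
From the 6:1 mole ratio, n(Fe2+) = 6/1 × 7.310 × 10^-3 = 0.04386 mol
[Fe2+] = 0.04386 mol / 0.02434 L = 1.802 mol/L

1.802 mol/L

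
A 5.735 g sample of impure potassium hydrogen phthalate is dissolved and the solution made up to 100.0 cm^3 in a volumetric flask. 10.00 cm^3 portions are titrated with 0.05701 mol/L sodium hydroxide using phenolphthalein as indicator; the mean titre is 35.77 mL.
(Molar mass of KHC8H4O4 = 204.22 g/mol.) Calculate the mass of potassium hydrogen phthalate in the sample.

KHC8H4O4 + NaOH → KNaC8H4O4 + H2O
n(NaOH) per titration = 0.03577 × 0.05701 = 2.039 × 10^-3 mol
n(KHC8H4O4) in each aliquot = 2.039 × 10^-3 mol (1:1 ratio)
n(KHC8H4O4) in the whole flask = 2.039 × 10^-3 × 100.0/10.00 = 0.02039 mol
mass of KHC8H4O4 = 0.02039 × 204.22 = 4.165 g

4.165 g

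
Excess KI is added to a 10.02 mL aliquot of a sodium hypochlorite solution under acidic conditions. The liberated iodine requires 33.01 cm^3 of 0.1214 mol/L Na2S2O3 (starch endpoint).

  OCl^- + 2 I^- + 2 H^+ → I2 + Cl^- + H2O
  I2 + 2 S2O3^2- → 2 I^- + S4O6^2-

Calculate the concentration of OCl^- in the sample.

0.2000 mol/L

n(S2O3^2-) = 0.03301 × 0.1214 = 4.007 × 10^-3 mol
n(I2) = n(S2O3^2-)/2 = 2.004 × 10^-3 mol
n(OCl^-) in the aliquot = 2.004 × 10^-3 mol (1:1 ratio)
[OCl^-] = 2.004 × 10^-3 / 0.01002 = 0.2000 mol/L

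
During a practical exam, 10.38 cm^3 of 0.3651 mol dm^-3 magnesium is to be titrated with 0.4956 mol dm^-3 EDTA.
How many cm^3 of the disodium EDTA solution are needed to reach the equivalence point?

Mg^2+ + EDTA^4- → [Mg(EDTA)]^2-
n(Mg2+) = 0.01038 L × 0.3651 mol/L = 3.790 × 10^-3 mol
n(EDTA) = 3.790 × 10^-3 mol (1:1 stoichiometry)
V(EDTA) = 3.790 × 10^-3 mol / 0.4956 mol/L = 0.007647 L = 7.647 mL

7.647 mL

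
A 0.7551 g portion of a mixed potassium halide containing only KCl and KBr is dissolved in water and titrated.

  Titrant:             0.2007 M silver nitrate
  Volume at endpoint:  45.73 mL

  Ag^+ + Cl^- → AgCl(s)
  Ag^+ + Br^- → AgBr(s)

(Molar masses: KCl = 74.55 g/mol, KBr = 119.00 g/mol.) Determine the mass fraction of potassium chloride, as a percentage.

74.87 %

n(AgNO3) = 0.04573 × 0.2007 = 9.178 × 10^-3 mol
Let x = n(KCl), y = n(KBr).
Titrant: 1x + 1y = 9.178 × 10^-3;  mass: 74.55x + 119.00y = 0.7551
Solving, x = 7.583 × 10^-3 mol, y = 1.595 × 10^-3 mol
mass of KCl = 7.583 × 10^-3 × 74.55 = 0.5653 g
% KCl = 0.5653 / 0.7551 × 100 = 74.87 %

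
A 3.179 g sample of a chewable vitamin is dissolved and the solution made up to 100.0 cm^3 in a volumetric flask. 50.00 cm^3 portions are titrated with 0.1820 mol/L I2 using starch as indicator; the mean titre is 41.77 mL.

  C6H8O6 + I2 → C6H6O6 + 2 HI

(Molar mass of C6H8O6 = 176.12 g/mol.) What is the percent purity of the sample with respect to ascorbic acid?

84.23 %

n(I2) per titration = 0.04177 × 0.1820 = 7.602 × 10^-3 mol
n(C6H8O6) in each aliquot = 7.602 × 10^-3 mol (1:1 ratio)
n(C6H8O6) in the whole flask = 7.602 × 10^-3 × 100.0/50.00 = 0.01520 mol
mass of C6H8O6 = 0.01520 × 176.12 = 2.678 g
% C6H8O6 = 2.678 / 3.179 × 100 = 84.23 %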